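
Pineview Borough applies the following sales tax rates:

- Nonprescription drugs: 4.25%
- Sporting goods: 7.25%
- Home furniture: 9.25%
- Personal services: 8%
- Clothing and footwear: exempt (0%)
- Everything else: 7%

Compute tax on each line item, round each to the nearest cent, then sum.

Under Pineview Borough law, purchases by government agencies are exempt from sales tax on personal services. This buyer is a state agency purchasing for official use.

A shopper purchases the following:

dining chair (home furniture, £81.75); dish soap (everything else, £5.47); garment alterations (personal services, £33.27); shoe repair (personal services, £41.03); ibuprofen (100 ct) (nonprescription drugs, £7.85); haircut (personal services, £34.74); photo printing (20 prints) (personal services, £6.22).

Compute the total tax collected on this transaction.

£8.27

Dining chair £81.75: home furniture → 9.25% → £7.56
Dish soap £5.47: everything else → 7% → £0.38
Garment alterations £33.27: personal services, buyer-exempt → 0% → £0.00
Shoe repair £41.03: personal services, buyer-exempt → 0% → £0.00
Ibuprofen (100 ct) £7.85: nonprescription drugs → 4.25% → £0.33
Haircut £34.74: personal services, buyer-exempt → 0% → £0.00
Photo printing (20 prints) £6.22: personal services, buyer-exempt → 0% → £0.00
Total tax = £7.56 + £0.38 + £0.33 = £8.27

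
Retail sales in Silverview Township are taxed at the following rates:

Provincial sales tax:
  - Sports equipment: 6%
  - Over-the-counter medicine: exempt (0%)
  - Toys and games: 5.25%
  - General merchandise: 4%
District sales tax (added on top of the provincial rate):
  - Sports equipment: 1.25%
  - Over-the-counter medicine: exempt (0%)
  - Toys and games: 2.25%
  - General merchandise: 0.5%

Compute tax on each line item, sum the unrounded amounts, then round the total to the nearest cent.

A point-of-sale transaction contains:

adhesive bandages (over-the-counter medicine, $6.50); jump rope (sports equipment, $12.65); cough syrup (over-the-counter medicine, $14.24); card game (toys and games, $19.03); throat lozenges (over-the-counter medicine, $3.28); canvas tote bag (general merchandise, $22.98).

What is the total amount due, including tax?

Adhesive bandages $6.50: over-the-counter medicine → 0% + 0% district = 0% → $0.00
Jump rope $12.65: sports equipment → 6% + 1.25% district = 7.25% → $0.917125
Cough syrup $14.24: over-the-counter medicine → 0% + 0% district = 0% → $0.00
Card game $19.03: toys and games → 5.25% + 2.25% district = 7.5% → $1.42725
Throat lozenges $3.28: over-the-counter medicine → 0% + 0% district = 0% → $0.00
Canvas tote bag $22.98: general merchandise → 4% + 0.5% district = 4.5% → $1.0341
Subtotal = $78.68; unrounded tax = $3.378475 → $3.38; total due = $82.06

$82.06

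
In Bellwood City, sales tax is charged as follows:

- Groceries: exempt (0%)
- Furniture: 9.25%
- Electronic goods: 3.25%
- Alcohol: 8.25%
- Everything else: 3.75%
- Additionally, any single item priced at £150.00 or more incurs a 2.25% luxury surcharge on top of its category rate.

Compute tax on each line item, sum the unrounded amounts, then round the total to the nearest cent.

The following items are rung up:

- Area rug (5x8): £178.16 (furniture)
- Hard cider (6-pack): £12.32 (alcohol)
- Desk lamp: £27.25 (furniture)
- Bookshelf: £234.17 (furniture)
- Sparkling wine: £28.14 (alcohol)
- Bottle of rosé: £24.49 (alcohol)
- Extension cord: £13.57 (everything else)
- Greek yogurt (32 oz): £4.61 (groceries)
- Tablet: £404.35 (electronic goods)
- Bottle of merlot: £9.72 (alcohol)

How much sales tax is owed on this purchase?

Area rug (5x8) £178.16: furniture → 9.25% + 2.25% surcharge = 11.5% → £20.4884
Hard cider (6-pack) £12.32: alcohol → 8.25% → £1.0164
Desk lamp £27.25: furniture → 9.25% → £2.520625
Bookshelf £234.17: furniture → 9.25% + 2.25% surcharge = 11.5% → £26.92955
Sparkling wine £28.14: alcohol → 8.25% → £2.32155
Bottle of rosé £24.49: alcohol → 8.25% → £2.020425
Extension cord £13.57: everything else → 3.75% → £0.508875
Greek yogurt (32 oz) £4.61: groceries → 0% → £0.00
Tablet £404.35: electronic goods → 3.25% + 2.25% surcharge = 5.5% → £22.23925
Bottle of merlot £9.72: alcohol → 8.25% → £0.8019
Unrounded tax sum = £78.846975 → £78.85

£78.85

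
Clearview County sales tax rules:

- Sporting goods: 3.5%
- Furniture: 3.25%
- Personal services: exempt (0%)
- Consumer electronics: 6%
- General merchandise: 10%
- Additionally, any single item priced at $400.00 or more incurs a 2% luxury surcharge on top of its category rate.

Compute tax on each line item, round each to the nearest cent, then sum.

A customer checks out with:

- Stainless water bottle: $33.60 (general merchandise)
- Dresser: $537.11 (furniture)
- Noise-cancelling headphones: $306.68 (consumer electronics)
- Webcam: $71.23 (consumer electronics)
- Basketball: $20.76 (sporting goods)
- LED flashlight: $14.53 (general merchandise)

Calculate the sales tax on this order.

Stainless water bottle $33.60: general merchandise → 10% → $3.36
Dresser $537.11: furniture → 3.25% + 2% surcharge = 5.25% → $28.20
Noise-cancelling headphones $306.68: consumer electronics → 6% → $18.40
Webcam $71.23: consumer electronics → 6% → $4.27
Basketball $20.76: sporting goods → 3.5% → $0.73
LED flashlight $14.53: general merchandise → 10% → $1.45
Total tax = $3.36 + $28.20 + $18.40 + $4.27 + $0.73 + $1.45 = $56.41

$56.41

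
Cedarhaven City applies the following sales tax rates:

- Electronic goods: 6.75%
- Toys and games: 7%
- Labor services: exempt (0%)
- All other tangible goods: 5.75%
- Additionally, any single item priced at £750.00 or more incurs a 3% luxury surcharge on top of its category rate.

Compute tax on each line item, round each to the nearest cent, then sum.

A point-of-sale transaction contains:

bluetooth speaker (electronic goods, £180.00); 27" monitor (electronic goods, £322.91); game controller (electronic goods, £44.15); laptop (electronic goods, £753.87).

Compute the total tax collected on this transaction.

Bluetooth speaker £180.00: electronic goods → 6.75% → £12.15
27" monitor £322.91: electronic goods → 6.75% → £21.80
Game controller £44.15: electronic goods → 6.75% → £2.98
Laptop £753.87: electronic goods → 6.75% + 3% surcharge = 9.75% → £73.50
Total tax = £12.15 + £21.80 + £2.98 + £73.50 = £110.43

£110.43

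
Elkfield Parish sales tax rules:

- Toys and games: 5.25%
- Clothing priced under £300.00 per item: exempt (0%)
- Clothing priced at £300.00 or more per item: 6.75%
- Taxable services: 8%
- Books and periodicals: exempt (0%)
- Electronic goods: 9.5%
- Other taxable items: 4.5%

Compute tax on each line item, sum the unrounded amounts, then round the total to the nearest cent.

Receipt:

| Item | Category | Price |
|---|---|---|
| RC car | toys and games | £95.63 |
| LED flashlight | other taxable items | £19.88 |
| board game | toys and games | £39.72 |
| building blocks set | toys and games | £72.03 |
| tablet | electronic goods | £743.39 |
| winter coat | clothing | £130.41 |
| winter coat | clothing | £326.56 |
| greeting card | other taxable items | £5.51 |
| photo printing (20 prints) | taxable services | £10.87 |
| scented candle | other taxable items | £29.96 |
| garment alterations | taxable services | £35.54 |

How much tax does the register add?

RC car £95.63: toys and games → 5.25% → £5.020575
LED flashlight £19.88: other taxable items → 4.5% → £0.8946
Board game £39.72: toys and games → 5.25% → £2.0853
Building blocks set £72.03: toys and games → 5.25% → £3.781575
Tablet £743.39: electronic goods → 9.5% → £70.62205
Winter coat £130.41: clothing, under £300.00 → 0% → £0.00
Winter coat £326.56: clothing, £300.00 or more → 6.75% → £22.0428
Greeting card £5.51: other taxable items → 4.5% → £0.24795
Photo printing (20 prints) £10.87: taxable services → 8% → £0.8696
Scented candle £29.96: other taxable items → 4.5% → £1.3482
Garment alterations £35.54: taxable services → 8% → £2.8432
Unrounded tax sum = £109.75585 → £109.76

£109.76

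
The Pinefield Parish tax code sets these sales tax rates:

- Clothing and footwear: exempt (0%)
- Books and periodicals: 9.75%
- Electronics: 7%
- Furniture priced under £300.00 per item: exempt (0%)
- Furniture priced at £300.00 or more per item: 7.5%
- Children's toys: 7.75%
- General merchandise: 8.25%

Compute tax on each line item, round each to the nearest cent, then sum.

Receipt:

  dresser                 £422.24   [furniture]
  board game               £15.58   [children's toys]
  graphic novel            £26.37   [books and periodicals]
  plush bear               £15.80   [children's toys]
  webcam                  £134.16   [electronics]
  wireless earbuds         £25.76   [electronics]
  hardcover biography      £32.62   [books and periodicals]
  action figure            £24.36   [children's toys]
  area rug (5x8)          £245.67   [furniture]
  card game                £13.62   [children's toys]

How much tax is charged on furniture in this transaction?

£31.67

Dresser £422.24: furniture, £300.00 or more → 7.5% → £31.67
Area rug (5x8) £245.67: furniture, under £300.00 → 0% → £0.00
Tax on furniture = £31.67 + £0.00 = £31.67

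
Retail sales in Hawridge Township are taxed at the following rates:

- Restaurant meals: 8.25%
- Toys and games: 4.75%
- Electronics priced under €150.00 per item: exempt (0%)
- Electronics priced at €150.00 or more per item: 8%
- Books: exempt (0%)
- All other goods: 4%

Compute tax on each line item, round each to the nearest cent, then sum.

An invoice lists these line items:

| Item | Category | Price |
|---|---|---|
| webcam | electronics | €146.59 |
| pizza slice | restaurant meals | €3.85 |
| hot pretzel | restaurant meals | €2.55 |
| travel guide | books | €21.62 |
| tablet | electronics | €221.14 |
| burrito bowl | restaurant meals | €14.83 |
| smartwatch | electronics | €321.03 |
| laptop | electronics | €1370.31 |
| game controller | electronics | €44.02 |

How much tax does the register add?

€154.74

Webcam €146.59: electronics, under €150.00 → 0% → €0.00
Pizza slice €3.85: restaurant meals → 8.25% → €0.32
Hot pretzel €2.55: restaurant meals → 8.25% → €0.21
Travel guide €21.62: books → 0% → €0.00
Tablet €221.14: electronics, €150.00 or more → 8% → €17.69
Burrito bowl €14.83: restaurant meals → 8.25% → €1.22
Smartwatch €321.03: electronics, €150.00 or more → 8% → €25.68
Laptop €1370.31: electronics, €150.00 or more → 8% → €109.62
Game controller €44.02: electronics, under €150.00 → 0% → €0.00
Total tax = €0.32 + €0.21 + €17.69 + €1.22 + €25.68 + €109.62 = €154.74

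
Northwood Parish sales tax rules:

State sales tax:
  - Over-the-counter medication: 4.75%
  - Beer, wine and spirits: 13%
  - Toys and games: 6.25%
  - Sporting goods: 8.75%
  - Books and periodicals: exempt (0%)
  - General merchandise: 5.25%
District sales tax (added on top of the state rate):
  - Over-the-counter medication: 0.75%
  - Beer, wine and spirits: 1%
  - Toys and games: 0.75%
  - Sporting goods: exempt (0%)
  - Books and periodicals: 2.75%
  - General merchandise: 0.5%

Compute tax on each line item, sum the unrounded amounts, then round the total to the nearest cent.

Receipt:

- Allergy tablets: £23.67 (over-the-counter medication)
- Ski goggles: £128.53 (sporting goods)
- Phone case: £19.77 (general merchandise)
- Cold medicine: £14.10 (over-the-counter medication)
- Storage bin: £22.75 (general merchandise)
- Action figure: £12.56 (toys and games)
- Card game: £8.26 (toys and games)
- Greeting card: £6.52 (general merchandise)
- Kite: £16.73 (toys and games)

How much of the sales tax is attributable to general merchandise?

£2.82

Phone case £19.77: general merchandise → 5.25% + 0.5% district = 5.75% → £1.136775
Storage bin £22.75: general merchandise → 5.25% + 0.5% district = 5.75% → £1.308125
Greeting card £6.52: general merchandise → 5.25% + 0.5% district = 5.75% → £0.3749
Tax on general merchandise: unrounded sum = £2.8198 → £2.82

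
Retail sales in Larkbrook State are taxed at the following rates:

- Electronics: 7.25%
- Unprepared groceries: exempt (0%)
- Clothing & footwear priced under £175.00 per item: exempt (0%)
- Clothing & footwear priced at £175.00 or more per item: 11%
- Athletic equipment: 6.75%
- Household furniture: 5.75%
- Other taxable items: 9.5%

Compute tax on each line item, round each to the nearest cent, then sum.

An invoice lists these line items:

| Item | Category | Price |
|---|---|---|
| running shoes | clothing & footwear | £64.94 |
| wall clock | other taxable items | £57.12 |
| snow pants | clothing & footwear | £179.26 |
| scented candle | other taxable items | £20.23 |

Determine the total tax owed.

£27.07

Running shoes £64.94: clothing & footwear, under £175.00 → 0% → £0.00
Wall clock £57.12: other taxable items → 9.5% → £5.43
Snow pants £179.26: clothing & footwear, £175.00 or more → 11% → £19.72
Scented candle £20.23: other taxable items → 9.5% → £1.92
Total tax = £5.43 + £19.72 + £1.92 = £27.07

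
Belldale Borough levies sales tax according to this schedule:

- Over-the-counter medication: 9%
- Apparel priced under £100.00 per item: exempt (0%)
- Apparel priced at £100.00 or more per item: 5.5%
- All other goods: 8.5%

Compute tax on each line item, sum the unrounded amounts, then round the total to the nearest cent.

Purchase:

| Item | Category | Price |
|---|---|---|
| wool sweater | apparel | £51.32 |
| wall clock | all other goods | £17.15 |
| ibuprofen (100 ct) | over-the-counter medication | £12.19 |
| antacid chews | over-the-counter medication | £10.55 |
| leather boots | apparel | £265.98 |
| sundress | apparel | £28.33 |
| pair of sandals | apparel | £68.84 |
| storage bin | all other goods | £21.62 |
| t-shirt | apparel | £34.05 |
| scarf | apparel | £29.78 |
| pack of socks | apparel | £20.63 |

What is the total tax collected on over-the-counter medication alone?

£2.05

Ibuprofen (100 ct) £12.19: over-the-counter medication → 9% → £1.0971
Antacid chews £10.55: over-the-counter medication → 9% → £0.9495
Tax on over-the-counter medication: unrounded sum = £2.0466 → £2.05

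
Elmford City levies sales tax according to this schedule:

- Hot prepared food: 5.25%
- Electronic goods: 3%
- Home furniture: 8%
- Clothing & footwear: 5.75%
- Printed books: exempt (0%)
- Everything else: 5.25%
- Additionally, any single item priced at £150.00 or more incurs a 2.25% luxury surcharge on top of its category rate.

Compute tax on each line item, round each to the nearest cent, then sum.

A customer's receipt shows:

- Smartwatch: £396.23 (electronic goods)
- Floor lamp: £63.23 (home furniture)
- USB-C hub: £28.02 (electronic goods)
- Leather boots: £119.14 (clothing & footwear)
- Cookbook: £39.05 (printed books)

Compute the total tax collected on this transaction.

Smartwatch £396.23: electronic goods → 3% + 2.25% surcharge = 5.25% → £20.80
Floor lamp £63.23: home furniture → 8% → £5.06
USB-C hub £28.02: electronic goods → 3% → £0.84
Leather boots £119.14: clothing & footwear → 5.75% → £6.85
Cookbook £39.05: printed books → 0% → £0.00
Total tax = £20.80 + £5.06 + £0.84 + £6.85 = £33.55

£33.55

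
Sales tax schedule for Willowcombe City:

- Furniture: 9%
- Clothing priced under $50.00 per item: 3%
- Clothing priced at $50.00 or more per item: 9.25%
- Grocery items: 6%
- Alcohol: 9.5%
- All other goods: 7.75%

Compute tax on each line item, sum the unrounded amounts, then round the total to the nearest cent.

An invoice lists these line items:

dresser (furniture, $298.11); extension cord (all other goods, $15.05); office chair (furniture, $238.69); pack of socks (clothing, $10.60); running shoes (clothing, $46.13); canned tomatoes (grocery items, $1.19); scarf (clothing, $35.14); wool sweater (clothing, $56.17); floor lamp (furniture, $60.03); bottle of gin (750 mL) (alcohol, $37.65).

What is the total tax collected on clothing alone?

Pack of socks $10.60: clothing, under $50.00 → 3% → $0.318
Running shoes $46.13: clothing, under $50.00 → 3% → $1.3839
Scarf $35.14: clothing, under $50.00 → 3% → $1.0542
Wool sweater $56.17: clothing, $50.00 or more → 9.25% → $5.195725
Tax on clothing: unrounded sum = $7.951825 → $7.95

$7.95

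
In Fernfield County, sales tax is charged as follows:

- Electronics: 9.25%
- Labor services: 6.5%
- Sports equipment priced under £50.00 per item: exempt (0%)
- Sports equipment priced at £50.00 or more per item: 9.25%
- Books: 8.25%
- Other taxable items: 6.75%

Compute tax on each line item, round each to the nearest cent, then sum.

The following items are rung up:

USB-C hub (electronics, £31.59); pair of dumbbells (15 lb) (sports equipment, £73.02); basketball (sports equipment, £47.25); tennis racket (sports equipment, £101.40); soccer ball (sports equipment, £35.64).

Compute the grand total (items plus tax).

USB-C hub £31.59: electronics → 9.25% → £2.92
Pair of dumbbells (15 lb) £73.02: sports equipment, £50.00 or more → 9.25% → £6.75
Basketball £47.25: sports equipment, under £50.00 → 0% → £0.00
Tennis racket £101.40: sports equipment, £50.00 or more → 9.25% → £9.38
Soccer ball £35.64: sports equipment, under £50.00 → 0% → £0.00
Subtotal = £288.90; tax = £19.05; total due = £307.95

£307.95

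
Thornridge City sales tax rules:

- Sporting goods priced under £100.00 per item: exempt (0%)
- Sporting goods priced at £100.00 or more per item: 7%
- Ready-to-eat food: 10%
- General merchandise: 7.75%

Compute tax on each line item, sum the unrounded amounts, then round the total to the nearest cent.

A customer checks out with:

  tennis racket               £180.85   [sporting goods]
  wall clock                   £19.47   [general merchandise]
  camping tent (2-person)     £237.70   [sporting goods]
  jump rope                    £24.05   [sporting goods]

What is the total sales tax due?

£30.81

Tennis racket £180.85: sporting goods, £100.00 or more → 7% → £12.6595
Wall clock £19.47: general merchandise → 7.75% → £1.508925
Camping tent (2-person) £237.70: sporting goods, £100.00 or more → 7% → £16.639
Jump rope £24.05: sporting goods, under £100.00 → 0% → £0.00
Unrounded tax sum = £30.807425 → £30.81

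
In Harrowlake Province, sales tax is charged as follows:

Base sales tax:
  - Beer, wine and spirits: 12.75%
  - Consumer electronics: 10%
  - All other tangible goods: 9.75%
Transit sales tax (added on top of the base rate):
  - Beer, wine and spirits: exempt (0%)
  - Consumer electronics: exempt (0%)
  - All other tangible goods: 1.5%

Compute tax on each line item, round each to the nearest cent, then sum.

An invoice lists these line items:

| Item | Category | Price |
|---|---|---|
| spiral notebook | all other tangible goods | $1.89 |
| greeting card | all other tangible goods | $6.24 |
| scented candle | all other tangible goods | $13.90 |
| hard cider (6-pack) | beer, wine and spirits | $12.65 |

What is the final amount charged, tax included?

Spiral notebook $1.89: all other tangible goods → 9.75% + 1.5% transit = 11.25% → $0.21
Greeting card $6.24: all other tangible goods → 9.75% + 1.5% transit = 11.25% → $0.70
Scented candle $13.90: all other tangible goods → 9.75% + 1.5% transit = 11.25% → $1.56
Hard cider (6-pack) $12.65: beer, wine and spirits → 12.75% + 0% transit = 12.75% → $1.61
Subtotal = $34.68; tax = $4.08; total due = $38.76

$38.76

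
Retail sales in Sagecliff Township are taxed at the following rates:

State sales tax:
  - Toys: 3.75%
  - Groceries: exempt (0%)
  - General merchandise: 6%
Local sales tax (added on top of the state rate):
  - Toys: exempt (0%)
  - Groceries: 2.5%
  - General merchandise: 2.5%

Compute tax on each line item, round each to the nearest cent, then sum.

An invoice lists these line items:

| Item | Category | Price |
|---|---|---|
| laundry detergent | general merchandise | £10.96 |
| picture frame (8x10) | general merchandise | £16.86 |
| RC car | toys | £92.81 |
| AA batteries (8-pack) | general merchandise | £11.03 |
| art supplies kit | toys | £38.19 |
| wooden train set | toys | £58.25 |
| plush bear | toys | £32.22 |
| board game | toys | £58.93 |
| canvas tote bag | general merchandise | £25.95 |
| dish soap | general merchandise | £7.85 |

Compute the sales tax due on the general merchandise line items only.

Laundry detergent £10.96: general merchandise → 6% + 2.5% local = 8.5% → £0.93
Picture frame (8x10) £16.86: general merchandise → 6% + 2.5% local = 8.5% → £1.43
AA batteries (8-pack) £11.03: general merchandise → 6% + 2.5% local = 8.5% → £0.94
Canvas tote bag £25.95: general merchandise → 6% + 2.5% local = 8.5% → £2.21
Dish soap £7.85: general merchandise → 6% + 2.5% local = 8.5% → £0.67
Tax on general merchandise = £0.93 + £1.43 + £0.94 + £2.21 + £0.67 = £6.18

£6.18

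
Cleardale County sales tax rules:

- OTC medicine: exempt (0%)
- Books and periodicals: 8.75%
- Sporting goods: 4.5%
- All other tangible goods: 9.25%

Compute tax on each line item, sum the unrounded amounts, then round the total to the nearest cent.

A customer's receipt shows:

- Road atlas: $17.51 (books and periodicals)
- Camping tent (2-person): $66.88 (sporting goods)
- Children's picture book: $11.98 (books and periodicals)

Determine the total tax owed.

Road atlas $17.51: books and periodicals → 8.75% → $1.532125
Camping tent (2-person) $66.88: sporting goods → 4.5% → $3.0096
Children's picture book $11.98: books and periodicals → 8.75% → $1.04825
Unrounded tax sum = $5.589975 → $5.59

$5.59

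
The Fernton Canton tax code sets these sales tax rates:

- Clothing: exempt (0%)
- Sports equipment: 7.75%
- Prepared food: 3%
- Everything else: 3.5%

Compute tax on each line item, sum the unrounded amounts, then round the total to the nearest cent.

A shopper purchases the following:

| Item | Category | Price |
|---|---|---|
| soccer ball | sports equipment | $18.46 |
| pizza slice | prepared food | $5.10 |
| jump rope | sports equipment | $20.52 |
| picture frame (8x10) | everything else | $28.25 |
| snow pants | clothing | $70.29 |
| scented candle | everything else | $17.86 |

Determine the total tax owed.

Soccer ball $18.46: sports equipment → 7.75% → $1.43065
Pizza slice $5.10: prepared food → 3% → $0.153
Jump rope $20.52: sports equipment → 7.75% → $1.5903
Picture frame (8x10) $28.25: everything else → 3.5% → $0.98875
Snow pants $70.29: clothing → 0% → $0.00
Scented candle $17.86: everything else → 3.5% → $0.6251
Unrounded tax sum = $4.7878 → $4.79

$4.79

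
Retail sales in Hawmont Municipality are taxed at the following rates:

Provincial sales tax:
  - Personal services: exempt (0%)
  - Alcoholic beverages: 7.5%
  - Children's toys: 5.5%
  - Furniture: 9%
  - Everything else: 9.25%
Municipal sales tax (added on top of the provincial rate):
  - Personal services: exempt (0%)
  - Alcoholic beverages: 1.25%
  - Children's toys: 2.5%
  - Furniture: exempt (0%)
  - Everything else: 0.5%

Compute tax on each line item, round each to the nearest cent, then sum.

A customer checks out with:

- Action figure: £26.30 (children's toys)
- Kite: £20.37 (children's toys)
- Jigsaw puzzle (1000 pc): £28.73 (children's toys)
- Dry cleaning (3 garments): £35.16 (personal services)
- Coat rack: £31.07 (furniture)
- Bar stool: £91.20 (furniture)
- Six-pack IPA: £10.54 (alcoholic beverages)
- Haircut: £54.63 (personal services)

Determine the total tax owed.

Action figure £26.30: children's toys → 5.5% + 2.5% municipal = 8% → £2.10
Kite £20.37: children's toys → 5.5% + 2.5% municipal = 8% → £1.63
Jigsaw puzzle (1000 pc) £28.73: children's toys → 5.5% + 2.5% municipal = 8% → £2.30
Dry cleaning (3 garments) £35.16: personal services → 0% + 0% municipal = 0% → £0.00
Coat rack £31.07: furniture → 9% + 0% municipal = 9% → £2.80
Bar stool £91.20: furniture → 9% + 0% municipal = 9% → £8.21
Six-pack IPA £10.54: alcoholic beverages → 7.5% + 1.25% municipal = 8.75% → £0.92
Haircut £54.63: personal services → 0% + 0% municipal = 0% → £0.00
Total tax = £2.10 + £1.63 + £2.30 + £2.80 + £8.21 + £0.92 = £17.96

£17.96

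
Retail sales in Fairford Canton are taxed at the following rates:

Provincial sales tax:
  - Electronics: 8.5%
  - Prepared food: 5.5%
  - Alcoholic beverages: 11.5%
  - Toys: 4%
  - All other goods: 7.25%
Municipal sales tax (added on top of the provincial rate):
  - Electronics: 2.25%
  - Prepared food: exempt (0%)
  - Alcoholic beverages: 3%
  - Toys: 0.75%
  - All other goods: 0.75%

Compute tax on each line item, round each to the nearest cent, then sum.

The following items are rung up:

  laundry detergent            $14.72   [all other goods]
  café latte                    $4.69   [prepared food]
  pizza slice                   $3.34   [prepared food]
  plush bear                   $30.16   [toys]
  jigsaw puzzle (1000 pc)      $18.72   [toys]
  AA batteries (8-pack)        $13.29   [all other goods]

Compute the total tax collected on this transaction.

Laundry detergent $14.72: all other goods → 7.25% + 0.75% municipal = 8% → $1.18
Café latte $4.69: prepared food → 5.5% + 0% municipal = 5.5% → $0.26
Pizza slice $3.34: prepared food → 5.5% + 0% municipal = 5.5% → $0.18
Plush bear $30.16: toys → 4% + 0.75% municipal = 4.75% → $1.43
Jigsaw puzzle (1000 pc) $18.72: toys → 4% + 0.75% municipal = 4.75% → $0.89
AA batteries (8-pack) $13.29: all other goods → 7.25% + 0.75% municipal = 8% → $1.06
Total tax = $1.18 + $0.26 + $0.18 + $1.43 + $0.89 + $1.06 = $5.00

$5.00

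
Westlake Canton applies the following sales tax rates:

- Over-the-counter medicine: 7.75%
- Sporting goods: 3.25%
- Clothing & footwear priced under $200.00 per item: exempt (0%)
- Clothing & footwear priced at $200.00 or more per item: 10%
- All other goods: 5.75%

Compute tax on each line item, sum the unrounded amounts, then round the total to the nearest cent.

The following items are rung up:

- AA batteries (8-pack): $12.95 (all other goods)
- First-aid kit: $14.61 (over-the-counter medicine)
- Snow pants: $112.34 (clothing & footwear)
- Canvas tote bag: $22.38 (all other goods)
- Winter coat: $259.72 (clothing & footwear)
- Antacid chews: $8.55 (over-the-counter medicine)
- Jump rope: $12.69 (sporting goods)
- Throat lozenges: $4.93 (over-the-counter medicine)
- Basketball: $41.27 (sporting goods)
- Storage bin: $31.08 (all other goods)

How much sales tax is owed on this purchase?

AA batteries (8-pack) $12.95: all other goods → 5.75% → $0.744625
First-aid kit $14.61: over-the-counter medicine → 7.75% → $1.132275
Snow pants $112.34: clothing & footwear, under $200.00 → 0% → $0.00
Canvas tote bag $22.38: all other goods → 5.75% → $1.28685
Winter coat $259.72: clothing & footwear, $200.00 or more → 10% → $25.972
Antacid chews $8.55: over-the-counter medicine → 7.75% → $0.662625
Jump rope $12.69: sporting goods → 3.25% → $0.412425
Throat lozenges $4.93: over-the-counter medicine → 7.75% → $0.382075
Basketball $41.27: sporting goods → 3.25% → $1.341275
Storage bin $31.08: all other goods → 5.75% → $1.7871
Unrounded tax sum = $33.72125 → $33.72

$33.72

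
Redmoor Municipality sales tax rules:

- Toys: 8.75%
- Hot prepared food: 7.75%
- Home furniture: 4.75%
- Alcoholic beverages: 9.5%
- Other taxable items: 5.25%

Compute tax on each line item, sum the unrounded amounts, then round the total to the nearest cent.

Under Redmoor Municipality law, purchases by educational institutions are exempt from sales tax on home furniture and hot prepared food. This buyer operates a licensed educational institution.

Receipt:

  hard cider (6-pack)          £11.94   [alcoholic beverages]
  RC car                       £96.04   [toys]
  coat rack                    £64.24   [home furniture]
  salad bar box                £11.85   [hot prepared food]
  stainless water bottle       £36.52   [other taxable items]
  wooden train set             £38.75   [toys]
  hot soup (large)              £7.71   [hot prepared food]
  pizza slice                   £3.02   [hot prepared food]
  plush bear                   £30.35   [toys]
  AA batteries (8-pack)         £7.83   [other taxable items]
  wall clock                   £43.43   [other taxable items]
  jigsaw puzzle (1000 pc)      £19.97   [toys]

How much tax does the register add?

£21.94

Hard cider (6-pack) £11.94: alcoholic beverages → 9.5% → £1.1343
RC car £96.04: toys → 8.75% → £8.4035
Coat rack £64.24: home furniture, buyer-exempt → 0% → £0.00
Salad bar box £11.85: hot prepared food, buyer-exempt → 0% → £0.00
Stainless water bottle £36.52: other taxable items → 5.25% → £1.9173
Wooden train set £38.75: toys → 8.75% → £3.390625
Hot soup (large) £7.71: hot prepared food, buyer-exempt → 0% → £0.00
Pizza slice £3.02: hot prepared food, buyer-exempt → 0% → £0.00
Plush bear £30.35: toys → 8.75% → £2.655625
AA batteries (8-pack) £7.83: other taxable items → 5.25% → £0.411075
Wall clock £43.43: other taxable items → 5.25% → £2.280075
Jigsaw puzzle (1000 pc) £19.97: toys → 8.75% → £1.747375
Unrounded tax sum = £21.939875 → £21.94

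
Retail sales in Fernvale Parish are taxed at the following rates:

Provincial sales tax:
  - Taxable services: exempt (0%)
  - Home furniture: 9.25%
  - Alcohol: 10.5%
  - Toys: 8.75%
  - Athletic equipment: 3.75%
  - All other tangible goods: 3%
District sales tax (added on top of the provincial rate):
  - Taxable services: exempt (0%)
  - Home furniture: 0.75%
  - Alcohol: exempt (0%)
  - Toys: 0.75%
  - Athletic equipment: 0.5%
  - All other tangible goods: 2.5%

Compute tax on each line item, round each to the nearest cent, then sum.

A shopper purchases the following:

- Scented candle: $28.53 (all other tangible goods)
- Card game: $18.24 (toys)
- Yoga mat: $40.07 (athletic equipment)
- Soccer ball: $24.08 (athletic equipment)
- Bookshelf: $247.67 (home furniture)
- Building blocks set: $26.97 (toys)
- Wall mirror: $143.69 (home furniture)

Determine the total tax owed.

Scented candle $28.53: all other tangible goods → 3% + 2.5% district = 5.5% → $1.57
Card game $18.24: toys → 8.75% + 0.75% district = 9.5% → $1.73
Yoga mat $40.07: athletic equipment → 3.75% + 0.5% district = 4.25% → $1.70
Soccer ball $24.08: athletic equipment → 3.75% + 0.5% district = 4.25% → $1.02
Bookshelf $247.67: home furniture → 9.25% + 0.75% district = 10% → $24.77
Building blocks set $26.97: toys → 8.75% + 0.75% district = 9.5% → $2.56
Wall mirror $143.69: home furniture → 9.25% + 0.75% district = 10% → $14.37
Total tax = $1.57 + $1.73 + $1.70 + $1.02 + $24.77 + $2.56 + $14.37 = $47.72

$47.72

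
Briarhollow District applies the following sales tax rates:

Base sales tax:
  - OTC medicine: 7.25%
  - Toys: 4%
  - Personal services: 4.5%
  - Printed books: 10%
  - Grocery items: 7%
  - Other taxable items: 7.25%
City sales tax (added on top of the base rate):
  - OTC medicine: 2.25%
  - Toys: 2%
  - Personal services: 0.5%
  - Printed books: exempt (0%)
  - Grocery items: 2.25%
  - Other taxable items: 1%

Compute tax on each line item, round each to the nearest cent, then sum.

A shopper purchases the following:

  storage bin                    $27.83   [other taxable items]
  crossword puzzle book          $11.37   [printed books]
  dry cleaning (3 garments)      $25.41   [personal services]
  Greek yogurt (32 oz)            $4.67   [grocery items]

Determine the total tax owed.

Storage bin $27.83: other taxable items → 7.25% + 1% city = 8.25% → $2.30
Crossword puzzle book $11.37: printed books → 10% + 0% city = 10% → $1.14
Dry cleaning (3 garments) $25.41: personal services → 4.5% + 0.5% city = 5% → $1.27
Greek yogurt (32 oz) $4.67: grocery items → 7% + 2.25% city = 9.25% → $0.43
Total tax = $2.30 + $1.14 + $1.27 + $0.43 = $5.14

$5.14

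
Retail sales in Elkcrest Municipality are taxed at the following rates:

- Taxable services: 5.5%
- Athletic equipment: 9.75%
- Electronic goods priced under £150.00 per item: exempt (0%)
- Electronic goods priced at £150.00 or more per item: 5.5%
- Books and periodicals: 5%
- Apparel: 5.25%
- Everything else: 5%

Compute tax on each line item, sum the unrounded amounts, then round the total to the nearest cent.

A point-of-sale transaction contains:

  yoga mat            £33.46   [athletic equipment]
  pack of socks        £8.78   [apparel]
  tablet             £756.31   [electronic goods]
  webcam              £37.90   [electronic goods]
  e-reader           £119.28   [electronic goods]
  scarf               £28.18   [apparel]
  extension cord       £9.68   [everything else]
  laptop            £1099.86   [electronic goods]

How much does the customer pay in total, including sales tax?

Yoga mat £33.46: athletic equipment → 9.75% → £3.26235
Pack of socks £8.78: apparel → 5.25% → £0.46095
Tablet £756.31: electronic goods, £150.00 or more → 5.5% → £41.59705
Webcam £37.90: electronic goods, under £150.00 → 0% → £0.00
E-reader £119.28: electronic goods, under £150.00 → 0% → £0.00
Scarf £28.18: apparel → 5.25% → £1.47945
Extension cord £9.68: everything else → 5% → £0.484
Laptop £1099.86: electronic goods, £150.00 or more → 5.5% → £60.4923
Subtotal = £2093.45; unrounded tax = £107.7761 → £107.78; total due = £2201.23

£2201.23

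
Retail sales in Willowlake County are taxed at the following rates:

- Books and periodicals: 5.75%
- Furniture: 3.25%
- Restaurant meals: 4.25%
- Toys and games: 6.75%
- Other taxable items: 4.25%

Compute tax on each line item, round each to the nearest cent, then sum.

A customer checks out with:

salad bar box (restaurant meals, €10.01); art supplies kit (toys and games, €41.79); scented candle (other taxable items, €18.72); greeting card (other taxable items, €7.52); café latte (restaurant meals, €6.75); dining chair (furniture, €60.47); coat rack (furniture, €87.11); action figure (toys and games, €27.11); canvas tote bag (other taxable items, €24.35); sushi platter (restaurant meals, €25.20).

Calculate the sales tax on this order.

Salad bar box €10.01: restaurant meals → 4.25% → €0.43
Art supplies kit €41.79: toys and games → 6.75% → €2.82
Scented candle €18.72: other taxable items → 4.25% → €0.80
Greeting card €7.52: other taxable items → 4.25% → €0.32
Café latte €6.75: restaurant meals → 4.25% → €0.29
Dining chair €60.47: furniture → 3.25% → €1.97
Coat rack €87.11: furniture → 3.25% → €2.83
Action figure €27.11: toys and games → 6.75% → €1.83
Canvas tote bag €24.35: other taxable items → 4.25% → €1.03
Sushi platter €25.20: restaurant meals → 4.25% → €1.07
Total tax = €0.43 + €2.82 + €0.80 + €0.32 + €0.29 + €1.97 + €2.83 + €1.83 + €1.03 + €1.07 = €13.39

€13.39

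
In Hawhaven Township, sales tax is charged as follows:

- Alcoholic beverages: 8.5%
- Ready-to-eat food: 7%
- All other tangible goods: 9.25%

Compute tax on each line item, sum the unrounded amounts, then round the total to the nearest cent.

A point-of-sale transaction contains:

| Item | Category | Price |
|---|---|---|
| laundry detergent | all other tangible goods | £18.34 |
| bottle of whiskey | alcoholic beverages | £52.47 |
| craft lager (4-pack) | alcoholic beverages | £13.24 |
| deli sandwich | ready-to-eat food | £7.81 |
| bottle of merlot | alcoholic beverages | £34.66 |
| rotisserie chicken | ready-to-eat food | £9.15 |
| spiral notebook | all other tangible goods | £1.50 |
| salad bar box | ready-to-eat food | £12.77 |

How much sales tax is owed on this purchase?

£12.45

Laundry detergent £18.34: all other tangible goods → 9.25% → £1.69645
Bottle of whiskey £52.47: alcoholic beverages → 8.5% → £4.45995
Craft lager (4-pack) £13.24: alcoholic beverages → 8.5% → £1.1254
Deli sandwich £7.81: ready-to-eat food → 7% → £0.5467
Bottle of merlot £34.66: alcoholic beverages → 8.5% → £2.9461
Rotisserie chicken £9.15: ready-to-eat food → 7% → £0.6405
Spiral notebook £1.50: all other tangible goods → 9.25% → £0.13875
Salad bar box £12.77: ready-to-eat food → 7% → £0.8939
Unrounded tax sum = £12.44775 → £12.45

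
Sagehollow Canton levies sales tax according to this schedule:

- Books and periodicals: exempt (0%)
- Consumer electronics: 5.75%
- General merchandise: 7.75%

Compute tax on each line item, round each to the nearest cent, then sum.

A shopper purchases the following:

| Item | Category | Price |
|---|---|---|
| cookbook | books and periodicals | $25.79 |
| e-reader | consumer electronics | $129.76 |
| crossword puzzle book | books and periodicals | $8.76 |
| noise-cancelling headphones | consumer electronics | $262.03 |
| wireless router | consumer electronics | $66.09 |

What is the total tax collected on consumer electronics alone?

E-reader $129.76: consumer electronics → 5.75% → $7.46
Noise-cancelling headphones $262.03: consumer electronics → 5.75% → $15.07
Wireless router $66.09: consumer electronics → 5.75% → $3.80
Tax on consumer electronics = $7.46 + $15.07 + $3.80 = $26.33

$26.33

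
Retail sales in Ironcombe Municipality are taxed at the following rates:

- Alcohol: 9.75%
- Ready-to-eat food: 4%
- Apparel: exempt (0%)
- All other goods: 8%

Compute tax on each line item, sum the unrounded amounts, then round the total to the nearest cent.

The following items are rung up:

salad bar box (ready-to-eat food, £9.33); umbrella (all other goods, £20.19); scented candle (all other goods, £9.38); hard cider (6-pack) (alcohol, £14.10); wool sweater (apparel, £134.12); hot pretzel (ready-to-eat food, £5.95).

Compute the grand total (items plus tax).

£197.42

Salad bar box £9.33: ready-to-eat food → 4% → £0.3732
Umbrella £20.19: all other goods → 8% → £1.6152
Scented candle £9.38: all other goods → 8% → £0.7504
Hard cider (6-pack) £14.10: alcohol → 9.75% → £1.37475
Wool sweater £134.12: apparel → 0% → £0.00
Hot pretzel £5.95: ready-to-eat food → 4% → £0.238
Subtotal = £193.07; unrounded tax = £4.35155 → £4.35; total due = £197.42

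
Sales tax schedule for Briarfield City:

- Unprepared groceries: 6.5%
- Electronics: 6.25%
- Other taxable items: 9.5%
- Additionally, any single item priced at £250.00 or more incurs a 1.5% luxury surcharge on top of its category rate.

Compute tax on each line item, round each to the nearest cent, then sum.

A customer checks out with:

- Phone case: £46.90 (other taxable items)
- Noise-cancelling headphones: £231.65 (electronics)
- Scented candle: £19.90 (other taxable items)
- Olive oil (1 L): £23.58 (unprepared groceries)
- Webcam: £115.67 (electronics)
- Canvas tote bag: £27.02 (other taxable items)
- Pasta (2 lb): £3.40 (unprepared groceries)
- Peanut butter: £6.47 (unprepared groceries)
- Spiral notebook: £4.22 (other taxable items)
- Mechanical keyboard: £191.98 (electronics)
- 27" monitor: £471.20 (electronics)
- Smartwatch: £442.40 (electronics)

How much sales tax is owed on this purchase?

£116.01

Phone case £46.90: other taxable items → 9.5% → £4.46
Noise-cancelling headphones £231.65: electronics → 6.25% → £14.48
Scented candle £19.90: other taxable items → 9.5% → £1.89
Olive oil (1 L) £23.58: unprepared groceries → 6.5% → £1.53
Webcam £115.67: electronics → 6.25% → £7.23
Canvas tote bag £27.02: other taxable items → 9.5% → £2.57
Pasta (2 lb) £3.40: unprepared groceries → 6.5% → £0.22
Peanut butter £6.47: unprepared groceries → 6.5% → £0.42
Spiral notebook £4.22: other taxable items → 9.5% → £0.40
Mechanical keyboard £191.98: electronics → 6.25% → £12.00
27" monitor £471.20: electronics → 6.25% + 1.5% surcharge = 7.75% → £36.52
Smartwatch £442.40: electronics → 6.25% + 1.5% surcharge = 7.75% → £34.29
Total tax = £4.46 + £14.48 + £1.89 + £1.53 + £7.23 + £2.57 + £0.22 + £0.42 + £0.40 + £12.00 + £36.52 + £34.29 = £116.01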